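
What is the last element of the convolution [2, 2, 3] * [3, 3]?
Use y[k] = Σ_i a[i]·b[k-i] at k=3. y[3] = 3×3 = 9

9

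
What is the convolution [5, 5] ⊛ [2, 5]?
y[0] = 5×2 = 10; y[1] = 5×5 + 5×2 = 35; y[2] = 5×5 = 25

[10, 35, 25]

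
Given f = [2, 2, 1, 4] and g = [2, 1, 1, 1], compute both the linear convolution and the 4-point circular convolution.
Linear: y_lin[0] = 2×2 = 4; y_lin[1] = 2×1 + 2×2 = 6; y_lin[2] = 2×1 + 2×1 + 1×2 = 6; y_lin[3] = 2×1 + 2×1 + 1×1 + 4×2 = 13; y_lin[4] = 2×1 + 1×1 + 4×1 = 7; y_lin[5] = 1×1 + 4×1 = 5; y_lin[6] = 4×1 = 4 → [4, 6, 6, 13, 7, 5, 4]. Circular (length 4): y[0] = 2×2 + 2×1 + 1×1 + 4×1 = 11; y[1] = 2×1 + 2×2 + 1×1 + 4×1 = 11; y[2] = 2×1 + 2×1 + 1×2 + 4×1 = 10; y[3] = 2×1 + 2×1 + 1×1 + 4×2 = 13 → [11, 11, 10, 13]

Linear: [4, 6, 6, 13, 7, 5, 4], Circular: [11, 11, 10, 13]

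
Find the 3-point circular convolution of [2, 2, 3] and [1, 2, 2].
Use y[k] = Σ_j u[j]·v[(k-j) mod 3]. y[0] = 2×1 + 2×2 + 3×2 = 12; y[1] = 2×2 + 2×1 + 3×2 = 12; y[2] = 2×2 + 2×2 + 3×1 = 11. Result: [12, 12, 11]

[12, 12, 11]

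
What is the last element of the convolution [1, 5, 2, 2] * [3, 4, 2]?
Use y[k] = Σ_i a[i]·b[k-i] at k=5. y[5] = 2×2 = 4

4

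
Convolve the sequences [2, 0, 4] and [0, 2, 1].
y[0] = 2×0 = 0; y[1] = 2×2 + 0×0 = 4; y[2] = 2×1 + 0×2 + 4×0 = 2; y[3] = 0×1 + 4×2 = 8; y[4] = 4×1 = 4

[0, 4, 2, 8, 4]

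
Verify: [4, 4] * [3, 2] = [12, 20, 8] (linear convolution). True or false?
Recompute linear convolution of [4, 4] and [3, 2]: y[0] = 4×3 = 12; y[1] = 4×2 + 4×3 = 20; y[2] = 4×2 = 8 → [12, 20, 8]. Given [12, 20, 8] matches, so answer: Yes

Yes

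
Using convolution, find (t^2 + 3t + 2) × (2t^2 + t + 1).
Ascending coefficients: a = [2, 3, 1], b = [1, 1, 2]. c[0] = 2×1 = 2; c[1] = 2×1 + 3×1 = 5; c[2] = 2×2 + 3×1 + 1×1 = 8; c[3] = 3×2 + 1×1 = 7; c[4] = 1×2 = 2. Result coefficients: [2, 5, 8, 7, 2] → 2t^4 + 7t^3 + 8t^2 + 5t + 2

2t^4 + 7t^3 + 8t^2 + 5t + 2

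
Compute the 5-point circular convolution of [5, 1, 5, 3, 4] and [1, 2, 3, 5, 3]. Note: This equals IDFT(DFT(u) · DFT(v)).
Either evaluate y[k] = Σ_j u[j]·v[(k-j) mod 5] directly, or use IDFT(DFT(u) · DFT(v)). y[0] = 5×1 + 1×3 + 5×5 + 3×3 + 4×2 = 50; y[1] = 5×2 + 1×1 + 5×3 + 3×5 + 4×3 = 53; y[2] = 5×3 + 1×2 + 5×1 + 3×3 + 4×5 = 51; y[3] = 5×5 + 1×3 + 5×2 + 3×1 + 4×3 = 53; y[4] = 5×3 + 1×5 + 5×3 + 3×2 + 4×1 = 45. Result: [50, 53, 51, 53, 45]

[50, 53, 51, 53, 45]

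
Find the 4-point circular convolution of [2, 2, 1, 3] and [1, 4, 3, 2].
Use y[k] = Σ_j s[j]·t[(k-j) mod 4]. y[0] = 2×1 + 2×2 + 1×3 + 3×4 = 21; y[1] = 2×4 + 2×1 + 1×2 + 3×3 = 21; y[2] = 2×3 + 2×4 + 1×1 + 3×2 = 21; y[3] = 2×2 + 2×3 + 1×4 + 3×1 = 17. Result: [21, 21, 21, 17]

[21, 21, 21, 17]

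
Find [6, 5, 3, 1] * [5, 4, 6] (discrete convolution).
y[0] = 6×5 = 30; y[1] = 6×4 + 5×5 = 49; y[2] = 6×6 + 5×4 + 3×5 = 71; y[3] = 5×6 + 3×4 + 1×5 = 47; y[4] = 3×6 + 1×4 = 22; y[5] = 1×6 = 6

[30, 49, 71, 47, 22, 6]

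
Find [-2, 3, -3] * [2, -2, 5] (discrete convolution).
y[0] = -2×2 = -4; y[1] = -2×-2 + 3×2 = 10; y[2] = -2×5 + 3×-2 + -3×2 = -22; y[3] = 3×5 + -3×-2 = 21; y[4] = -3×5 = -15

[-4, 10, -22, 21, -15]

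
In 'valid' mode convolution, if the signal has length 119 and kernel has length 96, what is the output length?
'Valid' mode counts only positions where the kernel fully overlaps the signal: m - n + 1 = 119 - 96 + 1 = 24

24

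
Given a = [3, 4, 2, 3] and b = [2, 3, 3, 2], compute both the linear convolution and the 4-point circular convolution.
Linear: y_lin[0] = 3×2 = 6; y_lin[1] = 3×3 + 4×2 = 17; y_lin[2] = 3×3 + 4×3 + 2×2 = 25; y_lin[3] = 3×2 + 4×3 + 2×3 + 3×2 = 30; y_lin[4] = 4×2 + 2×3 + 3×3 = 23; y_lin[5] = 2×2 + 3×3 = 13; y_lin[6] = 3×2 = 6 → [6, 17, 25, 30, 23, 13, 6]. Circular (length 4): y[0] = 3×2 + 4×2 + 2×3 + 3×3 = 29; y[1] = 3×3 + 4×2 + 2×2 + 3×3 = 30; y[2] = 3×3 + 4×3 + 2×2 + 3×2 = 31; y[3] = 3×2 + 4×3 + 2×3 + 3×2 = 30 → [29, 30, 31, 30]

Linear: [6, 17, 25, 30, 23, 13, 6], Circular: [29, 30, 31, 30]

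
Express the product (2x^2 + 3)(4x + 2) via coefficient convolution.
Ascending coefficients: a = [3, 0, 2], b = [2, 4]. c[0] = 3×2 = 6; c[1] = 3×4 + 0×2 = 12; c[2] = 0×4 + 2×2 = 4; c[3] = 2×4 = 8. Result coefficients: [6, 12, 4, 8] → 8x^3 + 4x^2 + 12x + 6

8x^3 + 4x^2 + 12x + 6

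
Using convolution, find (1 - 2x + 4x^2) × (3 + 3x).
Ascending coefficients: a = [1, -2, 4], b = [3, 3]. c[0] = 1×3 = 3; c[1] = 1×3 + -2×3 = -3; c[2] = -2×3 + 4×3 = 6; c[3] = 4×3 = 12. Result coefficients: [3, -3, 6, 12] → 3 - 3x + 6x^2 + 12x^3

3 - 3x + 6x^2 + 12x^3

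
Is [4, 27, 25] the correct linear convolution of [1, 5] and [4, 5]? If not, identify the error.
Recompute linear convolution of [1, 5] and [4, 5]: y[0] = 1×4 = 4; y[1] = 1×5 + 5×4 = 25; y[2] = 5×5 = 25 → [4, 25, 25]. Compare to given [4, 27, 25]: they differ at index 1: given 27, correct 25, so answer: No

No. Error at index 1: given 27, correct 25.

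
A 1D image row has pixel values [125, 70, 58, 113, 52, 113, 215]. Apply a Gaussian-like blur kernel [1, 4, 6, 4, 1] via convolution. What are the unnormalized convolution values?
Convolve image row [125, 70, 58, 113, 52, 113, 215] with kernel [1, 4, 6, 4, 1]: y[0] = 125×1 = 125; y[1] = 125×4 + 70×1 = 570; y[2] = 125×6 + 70×4 + 58×1 = 1088; y[3] = 125×4 + 70×6 + 58×4 + 113×1 = 1265; y[4] = 125×1 + 70×4 + 58×6 + 113×4 + 52×1 = 1257; y[5] = 70×1 + 58×4 + 113×6 + 52×4 + 113×1 = 1301; y[6] = 58×1 + 113×4 + 52×6 + 113×4 + 215×1 = 1489; y[7] = 113×1 + 52×4 + 113×6 + 215×4 = 1859; y[8] = 52×1 + 113×4 + 215×6 = 1794; y[9] = 113×1 + 215×4 = 973; y[10] = 215×1 = 215 → [125, 570, 1088, 1265, 1257, 1301, 1489, 1859, 1794, 973, 215]. Normalization factor = sum(kernel) = 16.

[125, 570, 1088, 1265, 1257, 1301, 1489, 1859, 1794, 973, 215]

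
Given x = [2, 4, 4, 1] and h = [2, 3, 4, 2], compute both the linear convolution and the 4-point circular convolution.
Linear: y_lin[0] = 2×2 = 4; y_lin[1] = 2×3 + 4×2 = 14; y_lin[2] = 2×4 + 4×3 + 4×2 = 28; y_lin[3] = 2×2 + 4×4 + 4×3 + 1×2 = 34; y_lin[4] = 4×2 + 4×4 + 1×3 = 27; y_lin[5] = 4×2 + 1×4 = 12; y_lin[6] = 1×2 = 2 → [4, 14, 28, 34, 27, 12, 2]. Circular (length 4): y[0] = 2×2 + 4×2 + 4×4 + 1×3 = 31; y[1] = 2×3 + 4×2 + 4×2 + 1×4 = 26; y[2] = 2×4 + 4×3 + 4×2 + 1×2 = 30; y[3] = 2×2 + 4×4 + 4×3 + 1×2 = 34 → [31, 26, 30, 34]

Linear: [4, 14, 28, 34, 27, 12, 2], Circular: [31, 26, 30, 34]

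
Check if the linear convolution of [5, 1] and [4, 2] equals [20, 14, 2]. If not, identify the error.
Recompute linear convolution of [5, 1] and [4, 2]: y[0] = 5×4 = 20; y[1] = 5×2 + 1×4 = 14; y[2] = 1×2 = 2 → [20, 14, 2]. Given [20, 14, 2] matches, so answer: Yes

Yes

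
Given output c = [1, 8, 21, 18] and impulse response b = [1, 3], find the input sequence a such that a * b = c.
Deconvolve c=[1, 8, 21, 18] by b=[1, 3]. Since b[0]=1, solve forward: a[0] = c[0] / 1 = 1; a[1] = (c[1] - 1×3) / 1 = 5; a[2] = (c[2] - 5×3) / 1 = 6. So a = [1, 5, 6]. Check by forward convolution: c[0] = 1×1 = 1; c[1] = 1×3 + 5×1 = 8; c[2] = 5×3 + 6×1 = 21; c[3] = 6×3 = 18

[1, 5, 6]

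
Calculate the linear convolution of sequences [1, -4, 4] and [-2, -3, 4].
y[0] = 1×-2 = -2; y[1] = 1×-3 + -4×-2 = 5; y[2] = 1×4 + -4×-3 + 4×-2 = 8; y[3] = -4×4 + 4×-3 = -28; y[4] = 4×4 = 16

[-2, 5, 8, -28, 16]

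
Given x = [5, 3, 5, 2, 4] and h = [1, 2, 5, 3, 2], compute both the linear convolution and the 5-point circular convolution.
Linear: y_lin[0] = 5×1 = 5; y_lin[1] = 5×2 + 3×1 = 13; y_lin[2] = 5×5 + 3×2 + 5×1 = 36; y_lin[3] = 5×3 + 3×5 + 5×2 + 2×1 = 42; y_lin[4] = 5×2 + 3×3 + 5×5 + 2×2 + 4×1 = 52; y_lin[5] = 3×2 + 5×3 + 2×5 + 4×2 = 39; y_lin[6] = 5×2 + 2×3 + 4×5 = 36; y_lin[7] = 2×2 + 4×3 = 16; y_lin[8] = 4×2 = 8 → [5, 13, 36, 42, 52, 39, 36, 16, 8]. Circular (length 5): y[0] = 5×1 + 3×2 + 5×3 + 2×5 + 4×2 = 44; y[1] = 5×2 + 3×1 + 5×2 + 2×3 + 4×5 = 49; y[2] = 5×5 + 3×2 + 5×1 + 2×2 + 4×3 = 52; y[3] = 5×3 + 3×5 + 5×2 + 2×1 + 4×2 = 50; y[4] = 5×2 + 3×3 + 5×5 + 2×2 + 4×1 = 52 → [44, 49, 52, 50, 52]

Linear: [5, 13, 36, 42, 52, 39, 36, 16, 8], Circular: [44, 49, 52, 50, 52]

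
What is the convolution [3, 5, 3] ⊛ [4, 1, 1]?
y[0] = 3×4 = 12; y[1] = 3×1 + 5×4 = 23; y[2] = 3×1 + 5×1 + 3×4 = 20; y[3] = 5×1 + 3×1 = 8; y[4] = 3×1 = 3

[12, 23, 20, 8, 3]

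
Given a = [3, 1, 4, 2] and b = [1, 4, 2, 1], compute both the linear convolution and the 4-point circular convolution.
Linear: y_lin[0] = 3×1 = 3; y_lin[1] = 3×4 + 1×1 = 13; y_lin[2] = 3×2 + 1×4 + 4×1 = 14; y_lin[3] = 3×1 + 1×2 + 4×4 + 2×1 = 23; y_lin[4] = 1×1 + 4×2 + 2×4 = 17; y_lin[5] = 4×1 + 2×2 = 8; y_lin[6] = 2×1 = 2 → [3, 13, 14, 23, 17, 8, 2]. Circular (length 4): y[0] = 3×1 + 1×1 + 4×2 + 2×4 = 20; y[1] = 3×4 + 1×1 + 4×1 + 2×2 = 21; y[2] = 3×2 + 1×4 + 4×1 + 2×1 = 16; y[3] = 3×1 + 1×2 + 4×4 + 2×1 = 23 → [20, 21, 16, 23]

Linear: [3, 13, 14, 23, 17, 8, 2], Circular: [20, 21, 16, 23]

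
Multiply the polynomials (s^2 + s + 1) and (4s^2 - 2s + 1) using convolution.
Ascending coefficients: a = [1, 1, 1], b = [1, -2, 4]. c[0] = 1×1 = 1; c[1] = 1×-2 + 1×1 = -1; c[2] = 1×4 + 1×-2 + 1×1 = 3; c[3] = 1×4 + 1×-2 = 2; c[4] = 1×4 = 4. Result coefficients: [1, -1, 3, 2, 4] → 4s^4 + 2s^3 + 3s^2 - s + 1

4s^4 + 2s^3 + 3s^2 - s + 1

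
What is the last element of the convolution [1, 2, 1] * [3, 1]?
Use y[k] = Σ_i a[i]·b[k-i] at k=3. y[3] = 1×1 = 1

1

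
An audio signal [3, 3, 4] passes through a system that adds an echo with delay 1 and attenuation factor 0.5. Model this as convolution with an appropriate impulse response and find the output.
Direct-path + delayed-attenuated-path model → impulse response h = [1, 0.5] (1 at lag 0, 0.5 at lag 1). Output y[n] = x[n] + 0.5·x[n - 1] (with x[n] = 0 outside 0..2): y[0] = 3 + 0.5×0 = 3; y[1] = 3 + 0.5×3 = 4.5; y[2] = 4 + 0.5×3 = 5.5; y[3] = 0 + 0.5×4 = 2.0. So y = [3, 4.5, 5.5, 2.0]

[3, 4.5, 5.5, 2.0]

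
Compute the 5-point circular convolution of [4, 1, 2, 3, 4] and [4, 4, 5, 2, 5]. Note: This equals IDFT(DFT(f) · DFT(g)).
Either evaluate y[k] = Σ_j f[j]·g[(k-j) mod 5] directly, or use IDFT(DFT(f) · DFT(g)). y[0] = 4×4 + 1×5 + 2×2 + 3×5 + 4×4 = 56; y[1] = 4×4 + 1×4 + 2×5 + 3×2 + 4×5 = 56; y[2] = 4×5 + 1×4 + 2×4 + 3×5 + 4×2 = 55; y[3] = 4×2 + 1×5 + 2×4 + 3×4 + 4×5 = 53; y[4] = 4×5 + 1×2 + 2×5 + 3×4 + 4×4 = 60. Result: [56, 56, 55, 53, 60]

[56, 56, 55, 53, 60]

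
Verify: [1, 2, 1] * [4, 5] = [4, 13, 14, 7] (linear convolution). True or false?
Recompute linear convolution of [1, 2, 1] and [4, 5]: y[0] = 1×4 = 4; y[1] = 1×5 + 2×4 = 13; y[2] = 2×5 + 1×4 = 14; y[3] = 1×5 = 5 → [4, 13, 14, 5]. Compare to given [4, 13, 14, 7]: they differ at index 3: given 7, correct 5, so answer: No

No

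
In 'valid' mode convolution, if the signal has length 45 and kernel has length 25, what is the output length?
'Valid' mode counts only positions where the kernel fully overlaps the signal: m - n + 1 = 45 - 25 + 1 = 21

21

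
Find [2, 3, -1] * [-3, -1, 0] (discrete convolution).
y[0] = 2×-3 = -6; y[1] = 2×-1 + 3×-3 = -11; y[2] = 2×0 + 3×-1 + -1×-3 = 0; y[3] = 3×0 + -1×-1 = 1; y[4] = -1×0 = 0

[-6, -11, 0, 1, 0]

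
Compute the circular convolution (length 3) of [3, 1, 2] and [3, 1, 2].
Use y[k] = Σ_j s[j]·t[(k-j) mod 3]. y[0] = 3×3 + 1×2 + 2×1 = 13; y[1] = 3×1 + 1×3 + 2×2 = 10; y[2] = 3×2 + 1×1 + 2×3 = 13. Result: [13, 10, 13]

[13, 10, 13]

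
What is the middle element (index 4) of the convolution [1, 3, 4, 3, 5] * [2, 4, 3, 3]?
Use y[k] = Σ_i a[i]·b[k-i] at k=4. y[4] = 3×3 + 4×3 + 3×4 + 5×2 = 43

43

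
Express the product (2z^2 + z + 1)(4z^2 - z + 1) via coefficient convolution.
Ascending coefficients: a = [1, 1, 2], b = [1, -1, 4]. c[0] = 1×1 = 1; c[1] = 1×-1 + 1×1 = 0; c[2] = 1×4 + 1×-1 + 2×1 = 5; c[3] = 1×4 + 2×-1 = 2; c[4] = 2×4 = 8. Result coefficients: [1, 0, 5, 2, 8] → 8z^4 + 2z^3 + 5z^2 + 1

8z^4 + 2z^3 + 5z^2 + 1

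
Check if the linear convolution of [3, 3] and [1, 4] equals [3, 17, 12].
Recompute linear convolution of [3, 3] and [1, 4]: y[0] = 3×1 = 3; y[1] = 3×4 + 3×1 = 15; y[2] = 3×4 = 12 → [3, 15, 12]. Compare to given [3, 17, 12]: they differ at index 1: given 17, correct 15, so answer: No

No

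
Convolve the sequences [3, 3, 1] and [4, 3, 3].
y[0] = 3×4 = 12; y[1] = 3×3 + 3×4 = 21; y[2] = 3×3 + 3×3 + 1×4 = 22; y[3] = 3×3 + 1×3 = 12; y[4] = 1×3 = 3

[12, 21, 22, 12, 3]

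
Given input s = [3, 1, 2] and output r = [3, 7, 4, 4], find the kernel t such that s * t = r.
Output length 4 = len(s) + len(t) - 1 ⇒ len(t) = 2. Solve t forward using t[k] = (r[k] - Σ_{i≥1} s[i]·t[k-i]) / s[0]: t[0] = r[0] / s[0] = 3 / 3 = 1; t[1] = (r[1] - 1×1) / s[0] = (7 - 1×1) / 3 = 2. So t = [1, 2]. Forward-check [3, 1, 2] * [1, 2]: r[0] = 3×1 = 3; r[1] = 3×2 + 1×1 = 7; r[2] = 1×2 + 2×1 = 4; r[3] = 2×2 = 4 → [3, 7, 4, 4] ✓

[1, 2]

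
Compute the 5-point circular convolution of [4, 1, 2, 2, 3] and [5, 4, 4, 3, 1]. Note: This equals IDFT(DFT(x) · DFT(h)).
Either evaluate y[k] = Σ_j x[j]·h[(k-j) mod 5] directly, or use IDFT(DFT(x) · DFT(h)). y[0] = 4×5 + 1×1 + 2×3 + 2×4 + 3×4 = 47; y[1] = 4×4 + 1×5 + 2×1 + 2×3 + 3×4 = 41; y[2] = 4×4 + 1×4 + 2×5 + 2×1 + 3×3 = 41; y[3] = 4×3 + 1×4 + 2×4 + 2×5 + 3×1 = 37; y[4] = 4×1 + 1×3 + 2×4 + 2×4 + 3×5 = 38. Result: [47, 41, 41, 37, 38]

[47, 41, 41, 37, 38]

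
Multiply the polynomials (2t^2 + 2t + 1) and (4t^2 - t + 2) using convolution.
Ascending coefficients: a = [1, 2, 2], b = [2, -1, 4]. c[0] = 1×2 = 2; c[1] = 1×-1 + 2×2 = 3; c[2] = 1×4 + 2×-1 + 2×2 = 6; c[3] = 2×4 + 2×-1 = 6; c[4] = 2×4 = 8. Result coefficients: [2, 3, 6, 6, 8] → 8t^4 + 6t^3 + 6t^2 + 3t + 2

8t^4 + 6t^3 + 6t^2 + 3t + 2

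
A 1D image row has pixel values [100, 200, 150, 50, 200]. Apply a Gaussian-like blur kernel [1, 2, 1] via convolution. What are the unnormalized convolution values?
Convolve image row [100, 200, 150, 50, 200] with kernel [1, 2, 1]: y[0] = 100×1 = 100; y[1] = 100×2 + 200×1 = 400; y[2] = 100×1 + 200×2 + 150×1 = 650; y[3] = 200×1 + 150×2 + 50×1 = 550; y[4] = 150×1 + 50×2 + 200×1 = 450; y[5] = 50×1 + 200×2 = 450; y[6] = 200×1 = 200 → [100, 400, 650, 550, 450, 450, 200]. Normalization factor = sum(kernel) = 4.

[100, 400, 650, 550, 450, 450, 200]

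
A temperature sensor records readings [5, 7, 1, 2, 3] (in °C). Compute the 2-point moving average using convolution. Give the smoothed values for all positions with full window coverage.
2-point moving average kernel = [1, 1]. Apply in 'valid' mode (full window coverage): avg[0] = (5 + 7) / 2 = 6.0; avg[1] = (7 + 1) / 2 = 4.0; avg[2] = (1 + 2) / 2 = 1.5; avg[3] = (2 + 3) / 2 = 2.5. Smoothed values: [6.0, 4.0, 1.5, 2.5]

[6.0, 4.0, 1.5, 2.5]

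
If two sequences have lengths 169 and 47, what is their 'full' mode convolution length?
Linear/full convolution length: m + n - 1 = 169 + 47 - 1 = 215

215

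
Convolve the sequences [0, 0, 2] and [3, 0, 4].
y[0] = 0×3 = 0; y[1] = 0×0 + 0×3 = 0; y[2] = 0×4 + 0×0 + 2×3 = 6; y[3] = 0×4 + 2×0 = 0; y[4] = 2×4 = 8

[0, 0, 6, 0, 8]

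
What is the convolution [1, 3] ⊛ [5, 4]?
y[0] = 1×5 = 5; y[1] = 1×4 + 3×5 = 19; y[2] = 3×4 = 12

[5, 19, 12]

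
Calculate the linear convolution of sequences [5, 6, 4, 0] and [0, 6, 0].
y[0] = 5×0 = 0; y[1] = 5×6 + 6×0 = 30; y[2] = 5×0 + 6×6 + 4×0 = 36; y[3] = 6×0 + 4×6 + 0×0 = 24; y[4] = 4×0 + 0×6 = 0; y[5] = 0×0 = 0

[0, 30, 36, 24, 0, 0]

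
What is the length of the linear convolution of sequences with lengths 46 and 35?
Linear/full convolution length: m + n - 1 = 46 + 35 - 1 = 80

80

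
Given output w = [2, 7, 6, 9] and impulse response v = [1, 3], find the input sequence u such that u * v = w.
Deconvolve w=[2, 7, 6, 9] by v=[1, 3]. Since v[0]=1, solve forward: u[0] = w[0] / 1 = 2; u[1] = (w[1] - 2×3) / 1 = 1; u[2] = (w[2] - 1×3) / 1 = 3. So u = [2, 1, 3]. Check by forward convolution: w[0] = 2×1 = 2; w[1] = 2×3 + 1×1 = 7; w[2] = 1×3 + 3×1 = 6; w[3] = 3×3 = 9

[2, 1, 3]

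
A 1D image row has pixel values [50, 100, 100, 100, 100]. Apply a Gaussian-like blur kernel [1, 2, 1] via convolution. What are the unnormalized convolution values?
Convolve image row [50, 100, 100, 100, 100] with kernel [1, 2, 1]: y[0] = 50×1 = 50; y[1] = 50×2 + 100×1 = 200; y[2] = 50×1 + 100×2 + 100×1 = 350; y[3] = 100×1 + 100×2 + 100×1 = 400; y[4] = 100×1 + 100×2 + 100×1 = 400; y[5] = 100×1 + 100×2 = 300; y[6] = 100×1 = 100 → [50, 200, 350, 400, 400, 300, 100]. Normalization factor = sum(kernel) = 4.

[50, 200, 350, 400, 400, 300, 100]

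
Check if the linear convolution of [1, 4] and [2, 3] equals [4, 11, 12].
Recompute linear convolution of [1, 4] and [2, 3]: y[0] = 1×2 = 2; y[1] = 1×3 + 4×2 = 11; y[2] = 4×3 = 12 → [2, 11, 12]. Compare to given [4, 11, 12]: they differ at index 0: given 4, correct 2, so answer: No

No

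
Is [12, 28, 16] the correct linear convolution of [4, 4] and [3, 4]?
Recompute linear convolution of [4, 4] and [3, 4]: y[0] = 4×3 = 12; y[1] = 4×4 + 4×3 = 28; y[2] = 4×4 = 16 → [12, 28, 16]. Given [12, 28, 16] matches, so answer: Yes

Yes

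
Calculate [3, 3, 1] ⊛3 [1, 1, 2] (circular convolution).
Use y[k] = Σ_j s[j]·t[(k-j) mod 3]. y[0] = 3×1 + 3×2 + 1×1 = 10; y[1] = 3×1 + 3×1 + 1×2 = 8; y[2] = 3×2 + 3×1 + 1×1 = 10. Result: [10, 8, 10]

[10, 8, 10]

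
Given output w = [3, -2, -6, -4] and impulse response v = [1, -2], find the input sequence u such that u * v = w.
Deconvolve w=[3, -2, -6, -4] by v=[1, -2]. Since v[0]=1, solve forward: u[0] = w[0] / 1 = 3; u[1] = (w[1] - 3×-2) / 1 = 4; u[2] = (w[2] - 4×-2) / 1 = 2. So u = [3, 4, 2]. Check by forward convolution: w[0] = 3×1 = 3; w[1] = 3×-2 + 4×1 = -2; w[2] = 4×-2 + 2×1 = -6; w[3] = 2×-2 = -4

[3, 4, 2]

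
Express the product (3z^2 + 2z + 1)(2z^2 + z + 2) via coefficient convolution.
Ascending coefficients: a = [1, 2, 3], b = [2, 1, 2]. c[0] = 1×2 = 2; c[1] = 1×1 + 2×2 = 5; c[2] = 1×2 + 2×1 + 3×2 = 10; c[3] = 2×2 + 3×1 = 7; c[4] = 3×2 = 6. Result coefficients: [2, 5, 10, 7, 6] → 6z^4 + 7z^3 + 10z^2 + 5z + 2

6z^4 + 7z^3 + 10z^2 + 5z + 2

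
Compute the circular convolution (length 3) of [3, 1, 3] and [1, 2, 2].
Use y[k] = Σ_j s[j]·t[(k-j) mod 3]. y[0] = 3×1 + 1×2 + 3×2 = 11; y[1] = 3×2 + 1×1 + 3×2 = 13; y[2] = 3×2 + 1×2 + 3×1 = 11. Result: [11, 13, 11]

[11, 13, 11]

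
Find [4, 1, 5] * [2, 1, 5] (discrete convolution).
y[0] = 4×2 = 8; y[1] = 4×1 + 1×2 = 6; y[2] = 4×5 + 1×1 + 5×2 = 31; y[3] = 1×5 + 5×1 = 10; y[4] = 5×5 = 25

[8, 6, 31, 10, 25]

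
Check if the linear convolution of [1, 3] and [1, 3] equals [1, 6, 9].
Recompute linear convolution of [1, 3] and [1, 3]: y[0] = 1×1 = 1; y[1] = 1×3 + 3×1 = 6; y[2] = 3×3 = 9 → [1, 6, 9]. Given [1, 6, 9] matches, so answer: Yes

Yes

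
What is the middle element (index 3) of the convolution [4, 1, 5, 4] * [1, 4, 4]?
Use y[k] = Σ_i a[i]·b[k-i] at k=3. y[3] = 1×4 + 5×4 + 4×1 = 28

28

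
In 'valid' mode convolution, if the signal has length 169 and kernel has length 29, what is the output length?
'Valid' mode counts only positions where the kernel fully overlaps the signal: m - n + 1 = 169 - 29 + 1 = 141

141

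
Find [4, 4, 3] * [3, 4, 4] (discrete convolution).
y[0] = 4×3 = 12; y[1] = 4×4 + 4×3 = 28; y[2] = 4×4 + 4×4 + 3×3 = 41; y[3] = 4×4 + 3×4 = 28; y[4] = 3×4 = 12

[12, 28, 41, 28, 12]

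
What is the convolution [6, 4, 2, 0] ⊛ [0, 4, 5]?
y[0] = 6×0 = 0; y[1] = 6×4 + 4×0 = 24; y[2] = 6×5 + 4×4 + 2×0 = 46; y[3] = 4×5 + 2×4 + 0×0 = 28; y[4] = 2×5 + 0×4 = 10; y[5] = 0×5 = 0

[0, 24, 46, 28, 10, 0]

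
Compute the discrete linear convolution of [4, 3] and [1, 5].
y[0] = 4×1 = 4; y[1] = 4×5 + 3×1 = 23; y[2] = 3×5 = 15

[4, 23, 15]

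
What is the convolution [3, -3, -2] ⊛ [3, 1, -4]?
y[0] = 3×3 = 9; y[1] = 3×1 + -3×3 = -6; y[2] = 3×-4 + -3×1 + -2×3 = -21; y[3] = -3×-4 + -2×1 = 10; y[4] = -2×-4 = 8

[9, -6, -21, 10, 8]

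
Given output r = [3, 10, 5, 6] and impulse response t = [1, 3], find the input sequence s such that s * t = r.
Deconvolve r=[3, 10, 5, 6] by t=[1, 3]. Since t[0]=1, solve forward: s[0] = r[0] / 1 = 3; s[1] = (r[1] - 3×3) / 1 = 1; s[2] = (r[2] - 1×3) / 1 = 2. So s = [3, 1, 2]. Check by forward convolution: r[0] = 3×1 = 3; r[1] = 3×3 + 1×1 = 10; r[2] = 1×3 + 2×1 = 5; r[3] = 2×3 = 6

[3, 1, 2]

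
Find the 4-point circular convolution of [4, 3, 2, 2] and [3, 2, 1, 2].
Use y[k] = Σ_j a[j]·b[(k-j) mod 4]. y[0] = 4×3 + 3×2 + 2×1 + 2×2 = 24; y[1] = 4×2 + 3×3 + 2×2 + 2×1 = 23; y[2] = 4×1 + 3×2 + 2×3 + 2×2 = 20; y[3] = 4×2 + 3×1 + 2×2 + 2×3 = 21. Result: [24, 23, 20, 21]

[24, 23, 20, 21]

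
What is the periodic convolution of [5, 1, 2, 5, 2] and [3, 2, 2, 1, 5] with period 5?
Use y[k] = Σ_j a[j]·b[(k-j) mod 5]. y[0] = 5×3 + 1×5 + 2×1 + 5×2 + 2×2 = 36; y[1] = 5×2 + 1×3 + 2×5 + 5×1 + 2×2 = 32; y[2] = 5×2 + 1×2 + 2×3 + 5×5 + 2×1 = 45; y[3] = 5×1 + 1×2 + 2×2 + 5×3 + 2×5 = 36; y[4] = 5×5 + 1×1 + 2×2 + 5×2 + 2×3 = 46. Result: [36, 32, 45, 36, 46]

[36, 32, 45, 36, 46]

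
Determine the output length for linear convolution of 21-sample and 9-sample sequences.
Linear/full convolution length: m + n - 1 = 21 + 9 - 1 = 29

29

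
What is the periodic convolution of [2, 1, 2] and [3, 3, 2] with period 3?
Use y[k] = Σ_j f[j]·g[(k-j) mod 3]. y[0] = 2×3 + 1×2 + 2×3 = 14; y[1] = 2×3 + 1×3 + 2×2 = 13; y[2] = 2×2 + 1×3 + 2×3 = 13. Result: [14, 13, 13]

[14, 13, 13]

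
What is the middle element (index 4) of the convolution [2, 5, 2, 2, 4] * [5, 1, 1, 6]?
Use y[k] = Σ_i a[i]·b[k-i] at k=4. y[4] = 5×6 + 2×1 + 2×1 + 4×5 = 54

54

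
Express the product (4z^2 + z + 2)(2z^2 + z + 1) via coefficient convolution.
Ascending coefficients: a = [2, 1, 4], b = [1, 1, 2]. c[0] = 2×1 = 2; c[1] = 2×1 + 1×1 = 3; c[2] = 2×2 + 1×1 + 4×1 = 9; c[3] = 1×2 + 4×1 = 6; c[4] = 4×2 = 8. Result coefficients: [2, 3, 9, 6, 8] → 8z^4 + 6z^3 + 9z^2 + 3z + 2

8z^4 + 6z^3 + 9z^2 + 3z + 2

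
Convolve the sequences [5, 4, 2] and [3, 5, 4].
y[0] = 5×3 = 15; y[1] = 5×5 + 4×3 = 37; y[2] = 5×4 + 4×5 + 2×3 = 46; y[3] = 4×4 + 2×5 = 26; y[4] = 2×4 = 8

[15, 37, 46, 26, 8]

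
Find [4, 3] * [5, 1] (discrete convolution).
y[0] = 4×5 = 20; y[1] = 4×1 + 3×5 = 19; y[2] = 3×1 = 3

[20, 19, 3]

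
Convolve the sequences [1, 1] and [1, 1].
y[0] = 1×1 = 1; y[1] = 1×1 + 1×1 = 2; y[2] = 1×1 = 1

[1, 2, 1]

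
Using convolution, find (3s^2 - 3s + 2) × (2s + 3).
Ascending coefficients: a = [2, -3, 3], b = [3, 2]. c[0] = 2×3 = 6; c[1] = 2×2 + -3×3 = -5; c[2] = -3×2 + 3×3 = 3; c[3] = 3×2 = 6. Result coefficients: [6, -5, 3, 6] → 6s^3 + 3s^2 - 5s + 6

6s^3 + 3s^2 - 5s + 6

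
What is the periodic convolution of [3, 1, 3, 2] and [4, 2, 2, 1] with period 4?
Use y[k] = Σ_j a[j]·b[(k-j) mod 4]. y[0] = 3×4 + 1×1 + 3×2 + 2×2 = 23; y[1] = 3×2 + 1×4 + 3×1 + 2×2 = 17; y[2] = 3×2 + 1×2 + 3×4 + 2×1 = 22; y[3] = 3×1 + 1×2 + 3×2 + 2×4 = 19. Result: [23, 17, 22, 19]

[23, 17, 22, 19]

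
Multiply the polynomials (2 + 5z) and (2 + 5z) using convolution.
Ascending coefficients: a = [2, 5], b = [2, 5]. c[0] = 2×2 = 4; c[1] = 2×5 + 5×2 = 20; c[2] = 5×5 = 25. Result coefficients: [4, 20, 25] → 4 + 20z + 25z^2

4 + 20z + 25z^2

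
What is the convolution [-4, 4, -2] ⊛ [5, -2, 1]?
y[0] = -4×5 = -20; y[1] = -4×-2 + 4×5 = 28; y[2] = -4×1 + 4×-2 + -2×5 = -22; y[3] = 4×1 + -2×-2 = 8; y[4] = -2×1 = -2

[-20, 28, -22, 8, -2]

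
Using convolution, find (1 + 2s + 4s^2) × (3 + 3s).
Ascending coefficients: a = [1, 2, 4], b = [3, 3]. c[0] = 1×3 = 3; c[1] = 1×3 + 2×3 = 9; c[2] = 2×3 + 4×3 = 18; c[3] = 4×3 = 12. Result coefficients: [3, 9, 18, 12] → 3 + 9s + 18s^2 + 12s^3

3 + 9s + 18s^2 + 12s^3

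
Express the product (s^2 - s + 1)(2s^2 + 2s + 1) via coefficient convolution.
Ascending coefficients: a = [1, -1, 1], b = [1, 2, 2]. c[0] = 1×1 = 1; c[1] = 1×2 + -1×1 = 1; c[2] = 1×2 + -1×2 + 1×1 = 1; c[3] = -1×2 + 1×2 = 0; c[4] = 1×2 = 2. Result coefficients: [1, 1, 1, 0, 2] → 2s^4 + s^2 + s + 1

2s^4 + s^2 + s + 1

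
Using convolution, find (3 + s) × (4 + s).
Ascending coefficients: a = [3, 1], b = [4, 1]. c[0] = 3×4 = 12; c[1] = 3×1 + 1×4 = 7; c[2] = 1×1 = 1. Result coefficients: [12, 7, 1] → 12 + 7s + s^2

12 + 7s + s^2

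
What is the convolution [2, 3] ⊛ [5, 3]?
y[0] = 2×5 = 10; y[1] = 2×3 + 3×5 = 21; y[2] = 3×3 = 9

[10, 21, 9]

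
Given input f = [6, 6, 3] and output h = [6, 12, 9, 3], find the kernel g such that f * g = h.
Output length 4 = len(f) + len(g) - 1 ⇒ len(g) = 2. Solve g forward using g[k] = (h[k] - Σ_{i≥1} f[i]·g[k-i]) / f[0]: g[0] = h[0] / f[0] = 6 / 6 = 1; g[1] = (h[1] - 6×1) / f[0] = (12 - 6×1) / 6 = 1. So g = [1, 1]. Forward-check [6, 6, 3] * [1, 1]: h[0] = 6×1 = 6; h[1] = 6×1 + 6×1 = 12; h[2] = 6×1 + 3×1 = 9; h[3] = 3×1 = 3 → [6, 12, 9, 3] ✓

[1, 1]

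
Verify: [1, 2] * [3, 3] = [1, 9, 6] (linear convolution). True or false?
Recompute linear convolution of [1, 2] and [3, 3]: y[0] = 1×3 = 3; y[1] = 1×3 + 2×3 = 9; y[2] = 2×3 = 6 → [3, 9, 6]. Compare to given [1, 9, 6]: they differ at index 0: given 1, correct 3, so answer: No

No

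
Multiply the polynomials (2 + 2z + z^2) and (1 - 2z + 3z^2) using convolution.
Ascending coefficients: a = [2, 2, 1], b = [1, -2, 3]. c[0] = 2×1 = 2; c[1] = 2×-2 + 2×1 = -2; c[2] = 2×3 + 2×-2 + 1×1 = 3; c[3] = 2×3 + 1×-2 = 4; c[4] = 1×3 = 3. Result coefficients: [2, -2, 3, 4, 3] → 2 - 2z + 3z^2 + 4z^3 + 3z^4

2 - 2z + 3z^2 + 4z^3 + 3z^4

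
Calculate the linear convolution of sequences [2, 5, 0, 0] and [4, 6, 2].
y[0] = 2×4 = 8; y[1] = 2×6 + 5×4 = 32; y[2] = 2×2 + 5×6 + 0×4 = 34; y[3] = 5×2 + 0×6 + 0×4 = 10; y[4] = 0×2 + 0×6 = 0; y[5] = 0×2 = 0

[8, 32, 34, 10, 0, 0]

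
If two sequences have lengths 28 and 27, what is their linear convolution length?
Linear/full convolution length: m + n - 1 = 28 + 27 - 1 = 54

54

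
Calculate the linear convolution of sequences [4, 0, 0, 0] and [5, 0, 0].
y[0] = 4×5 = 20; y[1] = 4×0 + 0×5 = 0; y[2] = 4×0 + 0×0 + 0×5 = 0; y[3] = 0×0 + 0×0 + 0×5 = 0; y[4] = 0×0 + 0×0 = 0; y[5] = 0×0 = 0

[20, 0, 0, 0, 0, 0]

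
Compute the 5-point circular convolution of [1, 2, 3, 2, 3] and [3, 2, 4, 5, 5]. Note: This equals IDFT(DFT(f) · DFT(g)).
Either evaluate y[k] = Σ_j f[j]·g[(k-j) mod 5] directly, or use IDFT(DFT(f) · DFT(g)). y[0] = 1×3 + 2×5 + 3×5 + 2×4 + 3×2 = 42; y[1] = 1×2 + 2×3 + 3×5 + 2×5 + 3×4 = 45; y[2] = 1×4 + 2×2 + 3×3 + 2×5 + 3×5 = 42; y[3] = 1×5 + 2×4 + 3×2 + 2×3 + 3×5 = 40; y[4] = 1×5 + 2×5 + 3×4 + 2×2 + 3×3 = 40. Result: [42, 45, 42, 40, 40]

[42, 45, 42, 40, 40]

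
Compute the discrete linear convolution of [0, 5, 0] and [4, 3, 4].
y[0] = 0×4 = 0; y[1] = 0×3 + 5×4 = 20; y[2] = 0×4 + 5×3 + 0×4 = 15; y[3] = 5×4 + 0×3 = 20; y[4] = 0×4 = 0

[0, 20, 15, 20, 0]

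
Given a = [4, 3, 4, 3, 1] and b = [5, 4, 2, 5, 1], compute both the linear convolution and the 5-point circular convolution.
Linear: y_lin[0] = 4×5 = 20; y_lin[1] = 4×4 + 3×5 = 31; y_lin[2] = 4×2 + 3×4 + 4×5 = 40; y_lin[3] = 4×5 + 3×2 + 4×4 + 3×5 = 57; y_lin[4] = 4×1 + 3×5 + 4×2 + 3×4 + 1×5 = 44; y_lin[5] = 3×1 + 4×5 + 3×2 + 1×4 = 33; y_lin[6] = 4×1 + 3×5 + 1×2 = 21; y_lin[7] = 3×1 + 1×5 = 8; y_lin[8] = 1×1 = 1 → [20, 31, 40, 57, 44, 33, 21, 8, 1]. Circular (length 5): y[0] = 4×5 + 3×1 + 4×5 + 3×2 + 1×4 = 53; y[1] = 4×4 + 3×5 + 4×1 + 3×5 + 1×2 = 52; y[2] = 4×2 + 3×4 + 4×5 + 3×1 + 1×5 = 48; y[3] = 4×5 + 3×2 + 4×4 + 3×5 + 1×1 = 58; y[4] = 4×1 + 3×5 + 4×2 + 3×4 + 1×5 = 44 → [53, 52, 48, 58, 44]

Linear: [20, 31, 40, 57, 44, 33, 21, 8, 1], Circular: [53, 52, 48, 58, 44]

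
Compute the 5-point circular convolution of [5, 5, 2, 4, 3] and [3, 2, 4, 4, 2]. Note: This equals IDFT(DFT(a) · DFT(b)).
Either evaluate y[k] = Σ_j a[j]·b[(k-j) mod 5] directly, or use IDFT(DFT(a) · DFT(b)). y[0] = 5×3 + 5×2 + 2×4 + 4×4 + 3×2 = 55; y[1] = 5×2 + 5×3 + 2×2 + 4×4 + 3×4 = 57; y[2] = 5×4 + 5×2 + 2×3 + 4×2 + 3×4 = 56; y[3] = 5×4 + 5×4 + 2×2 + 4×3 + 3×2 = 62; y[4] = 5×2 + 5×4 + 2×4 + 4×2 + 3×3 = 55. Result: [55, 57, 56, 62, 55]

[55, 57, 56, 62, 55]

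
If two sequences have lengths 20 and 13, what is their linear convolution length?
Linear/full convolution length: m + n - 1 = 20 + 13 - 1 = 32

32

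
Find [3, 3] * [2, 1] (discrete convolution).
y[0] = 3×2 = 6; y[1] = 3×1 + 3×2 = 9; y[2] = 3×1 = 3

[6, 9, 3]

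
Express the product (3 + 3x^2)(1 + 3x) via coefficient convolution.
Ascending coefficients: a = [3, 0, 3], b = [1, 3]. c[0] = 3×1 = 3; c[1] = 3×3 + 0×1 = 9; c[2] = 0×3 + 3×1 = 3; c[3] = 3×3 = 9. Result coefficients: [3, 9, 3, 9] → 3 + 9x + 3x^2 + 9x^3

3 + 9x + 3x^2 + 9x^3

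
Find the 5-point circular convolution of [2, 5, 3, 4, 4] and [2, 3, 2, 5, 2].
Use y[k] = Σ_j x[j]·h[(k-j) mod 5]. y[0] = 2×2 + 5×2 + 3×5 + 4×2 + 4×3 = 49; y[1] = 2×3 + 5×2 + 3×2 + 4×5 + 4×2 = 50; y[2] = 2×2 + 5×3 + 3×2 + 4×2 + 4×5 = 53; y[3] = 2×5 + 5×2 + 3×3 + 4×2 + 4×2 = 45; y[4] = 2×2 + 5×5 + 3×2 + 4×3 + 4×2 = 55. Result: [49, 50, 53, 45, 55]

[49, 50, 53, 45, 55]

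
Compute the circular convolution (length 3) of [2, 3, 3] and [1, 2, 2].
Use y[k] = Σ_j s[j]·t[(k-j) mod 3]. y[0] = 2×1 + 3×2 + 3×2 = 14; y[1] = 2×2 + 3×1 + 3×2 = 13; y[2] = 2×2 + 3×2 + 3×1 = 13. Result: [14, 13, 13]

[14, 13, 13]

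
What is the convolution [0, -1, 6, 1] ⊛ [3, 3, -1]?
y[0] = 0×3 = 0; y[1] = 0×3 + -1×3 = -3; y[2] = 0×-1 + -1×3 + 6×3 = 15; y[3] = -1×-1 + 6×3 + 1×3 = 22; y[4] = 6×-1 + 1×3 = -3; y[5] = 1×-1 = -1

[0, -3, 15, 22, -3, -1]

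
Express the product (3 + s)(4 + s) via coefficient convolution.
Ascending coefficients: a = [3, 1], b = [4, 1]. c[0] = 3×4 = 12; c[1] = 3×1 + 1×4 = 7; c[2] = 1×1 = 1. Result coefficients: [12, 7, 1] → 12 + 7s + s^2

12 + 7s + s^2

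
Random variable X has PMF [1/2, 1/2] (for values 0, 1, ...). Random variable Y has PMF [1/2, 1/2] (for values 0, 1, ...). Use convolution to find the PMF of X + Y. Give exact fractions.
P(X+Y=k) = Σ_i P(X=i)·P(Y=k-i) — a convolution of [1/2, 1/2] and [1/2, 1/2]. P(X+Y=0) = (1/2)×(1/2) = 1/4; P(X+Y=1) = (1/2)×(1/2) + (1/2)×(1/2) = 1/4 + 1/4 = 1/2; P(X+Y=2) = (1/2)×(1/2) = 1/4. PMF: [1/4, 1/2, 1/4] (sums to 1 ✓)

[1/4, 1/2, 1/4]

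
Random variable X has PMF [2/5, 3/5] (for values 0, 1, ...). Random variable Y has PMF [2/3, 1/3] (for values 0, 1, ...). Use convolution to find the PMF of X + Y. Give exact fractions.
P(X+Y=k) = Σ_i P(X=i)·P(Y=k-i) — a convolution of [2/5, 3/5] and [2/3, 1/3]. P(X+Y=0) = (2/5)×(2/3) = 4/15; P(X+Y=1) = (2/5)×(1/3) + (3/5)×(2/3) = 2/15 + 2/5 = 8/15; P(X+Y=2) = (3/5)×(1/3) = 1/5. PMF: [4/15, 8/15, 1/5] (sums to 1 ✓)

[4/15, 8/15, 1/5]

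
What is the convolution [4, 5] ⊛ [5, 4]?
y[0] = 4×5 = 20; y[1] = 4×4 + 5×5 = 41; y[2] = 5×4 = 20

[20, 41, 20]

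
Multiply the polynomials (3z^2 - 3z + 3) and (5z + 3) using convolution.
Ascending coefficients: a = [3, -3, 3], b = [3, 5]. c[0] = 3×3 = 9; c[1] = 3×5 + -3×3 = 6; c[2] = -3×5 + 3×3 = -6; c[3] = 3×5 = 15. Result coefficients: [9, 6, -6, 15] → 15z^3 - 6z^2 + 6z + 9

15z^3 - 6z^2 + 6z + 9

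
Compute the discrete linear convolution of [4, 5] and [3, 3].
y[0] = 4×3 = 12; y[1] = 4×3 + 5×3 = 27; y[2] = 5×3 = 15

[12, 27, 15]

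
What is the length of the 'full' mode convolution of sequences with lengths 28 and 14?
Linear/full convolution length: m + n - 1 = 28 + 14 - 1 = 41

41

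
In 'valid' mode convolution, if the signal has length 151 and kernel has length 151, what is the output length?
'Valid' mode counts only positions where the kernel fully overlaps the signal: m - n + 1 = 151 - 151 + 1 = 1

1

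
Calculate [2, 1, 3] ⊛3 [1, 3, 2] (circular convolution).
Use y[k] = Σ_j u[j]·v[(k-j) mod 3]. y[0] = 2×1 + 1×2 + 3×3 = 13; y[1] = 2×3 + 1×1 + 3×2 = 13; y[2] = 2×2 + 1×3 + 3×1 = 10. Result: [13, 13, 10]

[13, 13, 10]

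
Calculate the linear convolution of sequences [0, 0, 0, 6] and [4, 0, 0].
y[0] = 0×4 = 0; y[1] = 0×0 + 0×4 = 0; y[2] = 0×0 + 0×0 + 0×4 = 0; y[3] = 0×0 + 0×0 + 6×4 = 24; y[4] = 0×0 + 6×0 = 0; y[5] = 6×0 = 0

[0, 0, 0, 24, 0, 0]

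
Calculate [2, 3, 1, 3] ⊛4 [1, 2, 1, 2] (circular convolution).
Use y[k] = Σ_j u[j]·v[(k-j) mod 4]. y[0] = 2×1 + 3×2 + 1×1 + 3×2 = 15; y[1] = 2×2 + 3×1 + 1×2 + 3×1 = 12; y[2] = 2×1 + 3×2 + 1×1 + 3×2 = 15; y[3] = 2×2 + 3×1 + 1×2 + 3×1 = 12. Result: [15, 12, 15, 12]

[15, 12, 15, 12]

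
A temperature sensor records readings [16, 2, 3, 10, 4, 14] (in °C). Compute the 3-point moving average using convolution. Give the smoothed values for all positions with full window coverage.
3-point moving average kernel = [1, 1, 1]. Apply in 'valid' mode (full window coverage): avg[0] = (16 + 2 + 3) / 3 = 7.0; avg[1] = (2 + 3 + 10) / 3 = 5.0; avg[2] = (3 + 10 + 4) / 3 = 5.67; avg[3] = (10 + 4 + 14) / 3 = 9.33. Smoothed values: [7.0, 5.0, 5.67, 9.33]

[7.0, 5.0, 5.67, 9.33]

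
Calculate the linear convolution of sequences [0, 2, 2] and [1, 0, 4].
y[0] = 0×1 = 0; y[1] = 0×0 + 2×1 = 2; y[2] = 0×4 + 2×0 + 2×1 = 2; y[3] = 2×4 + 2×0 = 8; y[4] = 2×4 = 8

[0, 2, 2, 8, 8]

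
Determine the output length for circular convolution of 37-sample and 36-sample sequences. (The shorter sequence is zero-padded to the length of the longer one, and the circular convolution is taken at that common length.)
Circular convolution (zero-padding the shorter input) has length max(m, n) = max(37, 36) = 37

37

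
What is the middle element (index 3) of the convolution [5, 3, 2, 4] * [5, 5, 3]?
Use y[k] = Σ_i a[i]·b[k-i] at k=3. y[3] = 3×3 + 2×5 + 4×5 = 39

39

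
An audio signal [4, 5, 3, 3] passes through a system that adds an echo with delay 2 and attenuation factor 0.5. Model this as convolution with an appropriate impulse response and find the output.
Direct-path + delayed-attenuated-path model → impulse response h = [1, 0, 0.5] (1 at lag 0, 0.5 at lag 2). Output y[n] = x[n] + 0.5·x[n - 2] (with x[n] = 0 outside 0..3): y[0] = 4 + 0.5×0 = 4; y[1] = 5 + 0.5×0 = 5; y[2] = 3 + 0.5×4 = 5.0; y[3] = 3 + 0.5×5 = 5.5; y[4] = 0 + 0.5×3 = 1.5; y[5] = 0 + 0.5×3 = 1.5. So y = [4, 5, 5.0, 5.5, 1.5, 1.5]

[4, 5, 5.0, 5.5, 1.5, 1.5]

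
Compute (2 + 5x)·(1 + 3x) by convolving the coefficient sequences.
Ascending coefficients: a = [2, 5], b = [1, 3]. c[0] = 2×1 = 2; c[1] = 2×3 + 5×1 = 11; c[2] = 5×3 = 15. Result coefficients: [2, 11, 15] → 2 + 11x + 15x^2

2 + 11x + 15x^2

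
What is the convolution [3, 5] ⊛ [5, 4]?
y[0] = 3×5 = 15; y[1] = 3×4 + 5×5 = 37; y[2] = 5×4 = 20

[15, 37, 20]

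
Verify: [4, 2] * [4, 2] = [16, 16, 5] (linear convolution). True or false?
Recompute linear convolution of [4, 2] and [4, 2]: y[0] = 4×4 = 16; y[1] = 4×2 + 2×4 = 16; y[2] = 2×2 = 4 → [16, 16, 4]. Compare to given [16, 16, 5]: they differ at index 2: given 5, correct 4, so answer: No

No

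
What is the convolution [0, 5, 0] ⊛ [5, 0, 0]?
y[0] = 0×5 = 0; y[1] = 0×0 + 5×5 = 25; y[2] = 0×0 + 5×0 + 0×5 = 0; y[3] = 5×0 + 0×0 = 0; y[4] = 0×0 = 0

[0, 25, 0, 0, 0]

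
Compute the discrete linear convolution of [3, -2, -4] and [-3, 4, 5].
y[0] = 3×-3 = -9; y[1] = 3×4 + -2×-3 = 18; y[2] = 3×5 + -2×4 + -4×-3 = 19; y[3] = -2×5 + -4×4 = -26; y[4] = -4×5 = -20

[-9, 18, 19, -26, -20]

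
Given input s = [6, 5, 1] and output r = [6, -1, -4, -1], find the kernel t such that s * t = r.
Output length 4 = len(s) + len(t) - 1 ⇒ len(t) = 2. Solve t forward using t[k] = (r[k] - Σ_{i≥1} s[i]·t[k-i]) / s[0]: t[0] = r[0] / s[0] = 6 / 6 = 1; t[1] = (r[1] - 5×1) / s[0] = (-1 - 5×1) / 6 = -1. So t = [1, -1]. Forward-check [6, 5, 1] * [1, -1]: r[0] = 6×1 = 6; r[1] = 6×-1 + 5×1 = -1; r[2] = 5×-1 + 1×1 = -4; r[3] = 1×-1 = -1 → [6, -1, -4, -1] ✓

[1, -1]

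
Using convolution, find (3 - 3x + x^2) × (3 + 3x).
Ascending coefficients: a = [3, -3, 1], b = [3, 3]. c[0] = 3×3 = 9; c[1] = 3×3 + -3×3 = 0; c[2] = -3×3 + 1×3 = -6; c[3] = 1×3 = 3. Result coefficients: [9, 0, -6, 3] → 9 - 6x^2 + 3x^3

9 - 6x^2 + 3x^3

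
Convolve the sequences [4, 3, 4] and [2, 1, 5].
y[0] = 4×2 = 8; y[1] = 4×1 + 3×2 = 10; y[2] = 4×5 + 3×1 + 4×2 = 31; y[3] = 3×5 + 4×1 = 19; y[4] = 4×5 = 20

[8, 10, 31, 19, 20]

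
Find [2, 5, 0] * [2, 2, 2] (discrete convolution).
y[0] = 2×2 = 4; y[1] = 2×2 + 5×2 = 14; y[2] = 2×2 + 5×2 + 0×2 = 14; y[3] = 5×2 + 0×2 = 10; y[4] = 0×2 = 0

[4, 14, 14, 10, 0]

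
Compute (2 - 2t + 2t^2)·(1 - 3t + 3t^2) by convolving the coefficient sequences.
Ascending coefficients: a = [2, -2, 2], b = [1, -3, 3]. c[0] = 2×1 = 2; c[1] = 2×-3 + -2×1 = -8; c[2] = 2×3 + -2×-3 + 2×1 = 14; c[3] = -2×3 + 2×-3 = -12; c[4] = 2×3 = 6. Result coefficients: [2, -8, 14, -12, 6] → 2 - 8t + 14t^2 - 12t^3 + 6t^4

2 - 8t + 14t^2 - 12t^3 + 6t^4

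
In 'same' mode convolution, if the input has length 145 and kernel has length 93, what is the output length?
'Same' mode returns an output with the same length as the input: 145

145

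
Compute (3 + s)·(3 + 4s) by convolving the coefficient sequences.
Ascending coefficients: a = [3, 1], b = [3, 4]. c[0] = 3×3 = 9; c[1] = 3×4 + 1×3 = 15; c[2] = 1×4 = 4. Result coefficients: [9, 15, 4] → 9 + 15s + 4s^2

9 + 15s + 4s^2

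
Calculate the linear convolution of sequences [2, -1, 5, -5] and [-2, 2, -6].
y[0] = 2×-2 = -4; y[1] = 2×2 + -1×-2 = 6; y[2] = 2×-6 + -1×2 + 5×-2 = -24; y[3] = -1×-6 + 5×2 + -5×-2 = 26; y[4] = 5×-6 + -5×2 = -40; y[5] = -5×-6 = 30

[-4, 6, -24, 26, -40, 30]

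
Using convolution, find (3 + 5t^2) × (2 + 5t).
Ascending coefficients: a = [3, 0, 5], b = [2, 5]. c[0] = 3×2 = 6; c[1] = 3×5 + 0×2 = 15; c[2] = 0×5 + 5×2 = 10; c[3] = 5×5 = 25. Result coefficients: [6, 15, 10, 25] → 6 + 15t + 10t^2 + 25t^3

6 + 15t + 10t^2 + 25t^3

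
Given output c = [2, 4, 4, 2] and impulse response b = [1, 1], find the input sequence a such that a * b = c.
Deconvolve c=[2, 4, 4, 2] by b=[1, 1]. Since b[0]=1, solve forward: a[0] = c[0] / 1 = 2; a[1] = (c[1] - 2×1) / 1 = 2; a[2] = (c[2] - 2×1) / 1 = 2. So a = [2, 2, 2]. Check by forward convolution: c[0] = 2×1 = 2; c[1] = 2×1 + 2×1 = 4; c[2] = 2×1 + 2×1 = 4; c[3] = 2×1 = 2

[2, 2, 2]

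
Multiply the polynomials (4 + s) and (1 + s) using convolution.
Ascending coefficients: a = [4, 1], b = [1, 1]. c[0] = 4×1 = 4; c[1] = 4×1 + 1×1 = 5; c[2] = 1×1 = 1. Result coefficients: [4, 5, 1] → 4 + 5s + s^2

4 + 5s + s^2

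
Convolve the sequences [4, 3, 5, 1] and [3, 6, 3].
y[0] = 4×3 = 12; y[1] = 4×6 + 3×3 = 33; y[2] = 4×3 + 3×6 + 5×3 = 45; y[3] = 3×3 + 5×6 + 1×3 = 42; y[4] = 5×3 + 1×6 = 21; y[5] = 1×3 = 3

[12, 33, 45, 42, 21, 3]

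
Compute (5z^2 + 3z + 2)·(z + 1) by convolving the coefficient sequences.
Ascending coefficients: a = [2, 3, 5], b = [1, 1]. c[0] = 2×1 = 2; c[1] = 2×1 + 3×1 = 5; c[2] = 3×1 + 5×1 = 8; c[3] = 5×1 = 5. Result coefficients: [2, 5, 8, 5] → 5z^3 + 8z^2 + 5z + 2

5z^3 + 8z^2 + 5z + 2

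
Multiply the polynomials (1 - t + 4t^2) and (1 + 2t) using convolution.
Ascending coefficients: a = [1, -1, 4], b = [1, 2]. c[0] = 1×1 = 1; c[1] = 1×2 + -1×1 = 1; c[2] = -1×2 + 4×1 = 2; c[3] = 4×2 = 8. Result coefficients: [1, 1, 2, 8] → 1 + t + 2t^2 + 8t^3

1 + t + 2t^2 + 8t^3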